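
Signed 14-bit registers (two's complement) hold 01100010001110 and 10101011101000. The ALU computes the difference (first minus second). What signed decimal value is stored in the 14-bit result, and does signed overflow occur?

-4698; overflow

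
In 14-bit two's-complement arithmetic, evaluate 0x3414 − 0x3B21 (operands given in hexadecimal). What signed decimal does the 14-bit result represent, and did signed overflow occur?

-1805; no overflow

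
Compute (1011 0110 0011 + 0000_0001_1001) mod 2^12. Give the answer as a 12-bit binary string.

  101101100011
+ 000000011001
= 101101111100

101101111100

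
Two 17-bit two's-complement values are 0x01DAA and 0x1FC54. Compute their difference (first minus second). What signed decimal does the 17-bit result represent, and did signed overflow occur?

8534; no overflow

0x01DAA = 00001110110101010 = 7594 (signed)
0x1FC54 = 11111110001010100 = -940 (signed)
Subtract via negate-and-add: invert 11111110001010100 + 1 = 00000001110101100 (i.e. 940).
  00001110110101010
+ 00000001110101100
= 00010000101010110
Result 00010000101010110: MSB = 0 → value 8534.
Both addends (after negating the subtrahend) are non-negative and so is the stored result: no signed overflow.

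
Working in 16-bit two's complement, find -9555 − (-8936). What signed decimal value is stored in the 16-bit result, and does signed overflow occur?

-619; no overflow

-9555 → 1101101010101101
-8936 → 1101110100011000
Subtract via negate-and-add: invert 1101110100011000 + 1 = 0010001011101000 (i.e. 8936).
  1101101010101101
+ 0010001011101000
= 1111110110010101
Result 1111110110010101: MSB = 1 → 64917 − 65536 = -619.
Addends (after negating the subtrahend) have opposite signs, so signed overflow cannot occur.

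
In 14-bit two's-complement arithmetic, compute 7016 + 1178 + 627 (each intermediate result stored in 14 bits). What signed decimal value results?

7016 + 1178 = 8194 → wraps to -8190 (10000000000010)
-8190 + 627 = -7563 (10001001110101)

-7563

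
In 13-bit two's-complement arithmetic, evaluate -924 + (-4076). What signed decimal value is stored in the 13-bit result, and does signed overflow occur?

3192; overflow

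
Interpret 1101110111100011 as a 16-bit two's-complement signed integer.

-8733

MSB is 1, so the value is negative.
Invert: 0010001000011100. Add 1: 0010001000011101 = 8733. So the value is −8733.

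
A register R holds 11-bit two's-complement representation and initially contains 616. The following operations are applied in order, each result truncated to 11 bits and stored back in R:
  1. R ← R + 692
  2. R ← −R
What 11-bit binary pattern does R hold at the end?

01011100100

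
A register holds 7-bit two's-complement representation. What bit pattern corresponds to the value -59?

1000101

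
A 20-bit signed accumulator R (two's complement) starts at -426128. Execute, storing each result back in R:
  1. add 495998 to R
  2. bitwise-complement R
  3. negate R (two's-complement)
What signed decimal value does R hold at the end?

69871

Start: R = -426128 = 10010111111101110000.
R = -426128 + 495998 = 69870 = 00010001000011101110
R = NOT 00010001000011101110 = 11101110111100010001 = -69871
R = −(-69871) = 69871 = 00010001000011101111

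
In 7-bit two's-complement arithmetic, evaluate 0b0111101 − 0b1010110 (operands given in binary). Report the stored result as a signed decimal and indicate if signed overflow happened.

-25; overflow

0b0111101 → 0111101 = 61 (signed)
0b1010110 → 1010110 = -42 (signed)
Subtract via negate-and-add: invert 1010110 + 1 = 0101010 (i.e. 42).
  0111101
+ 0101010
= 1100111
Result 1100111: MSB = 1 → 103 − 128 = -25.
Both addends (after negating the subtrahend) are non-negative but the stored result is negative: signed overflow. The true value 61 − (-42) = 103 lies outside [-64, 63].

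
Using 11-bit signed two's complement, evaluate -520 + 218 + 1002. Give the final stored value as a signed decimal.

-520 + 218 = -302 (11011010010)
-302 + 1002 = 700 (01010111100)

700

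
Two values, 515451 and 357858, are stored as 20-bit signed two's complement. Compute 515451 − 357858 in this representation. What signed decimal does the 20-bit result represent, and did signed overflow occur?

157593; no overflow

515451 → 01111101110101111011
357858 → 01010111010111100010
Subtract via negate-and-add: invert 01010111010111100010 + 1 = 10101000101000011110 (i.e. -357858).
  01111101110101111011
+ 10101000101000011110
= 00100110011110011001  (discard carry-out 1)
Result 00100110011110011001: MSB = 0 → value 157593.
Addends (after negating the subtrahend) have opposite signs, so signed overflow cannot occur.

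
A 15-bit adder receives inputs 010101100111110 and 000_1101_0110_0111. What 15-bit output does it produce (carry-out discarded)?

011100010100101

  010101100111110
+ 000110101100111
= 011100010100101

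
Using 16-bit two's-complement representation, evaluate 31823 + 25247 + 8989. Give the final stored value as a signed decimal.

31823 + 25247 = 57070 → wraps to -8466 (1101111011101110)
-8466 + 8989 = 523 (0000001000001011)

523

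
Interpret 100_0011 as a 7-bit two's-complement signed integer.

MSB is 1, so the value is negative.
Invert: 0111100. Add 1: 0111101 = 61. So the value is −61.

-61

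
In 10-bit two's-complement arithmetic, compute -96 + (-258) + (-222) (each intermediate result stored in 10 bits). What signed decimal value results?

-96 + (-258) = -354 (1010011110)
-354 + (-222) = -576 → wraps to 448 (0111000000)

448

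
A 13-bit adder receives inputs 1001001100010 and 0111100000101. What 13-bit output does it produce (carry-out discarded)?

0000101100111

  1001001100010
+ 0111100000101
= 0000101100111  (discard carry-out 1)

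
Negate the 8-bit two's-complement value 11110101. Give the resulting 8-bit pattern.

00001011

Invert: 00001010. Add 1: 00001011.
Check: 11110101 = -11, 00001011 = 11.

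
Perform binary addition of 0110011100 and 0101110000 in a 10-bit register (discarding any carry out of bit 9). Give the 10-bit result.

1100001100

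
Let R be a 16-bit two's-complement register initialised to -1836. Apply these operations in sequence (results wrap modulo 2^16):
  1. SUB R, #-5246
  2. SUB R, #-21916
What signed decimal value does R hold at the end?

25326

Start: R = -1836 = 1111100011010100.
R = -1836 − (-5246) = 3410 = 0000110101010010
R = 3410 − (-21916) = 25326 = 0110001011101110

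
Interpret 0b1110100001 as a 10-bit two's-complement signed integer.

-95

MSB is 1, so the value is negative.
Unsigned reading: 929. Subtract 2^10 = 1024: 929 − 1024 = -95.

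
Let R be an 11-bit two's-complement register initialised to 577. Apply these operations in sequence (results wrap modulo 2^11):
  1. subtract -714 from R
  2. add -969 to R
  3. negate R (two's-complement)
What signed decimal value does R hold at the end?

-322

Start: R = 577 = 01001000001.
R = 577 − (-714) = 1291; wraps to -757 = 10100001011
R = -757 + (-969) = -1726; wraps to 322 = 00101000010
R = −(322) = -322 = 11010111110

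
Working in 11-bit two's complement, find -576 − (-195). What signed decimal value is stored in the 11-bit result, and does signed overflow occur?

-576 → 10111000000
-195 → 11100111101
Subtract via negate-and-add: invert 11100111101 + 1 = 00011000011 (i.e. 195).
  10111000000
+ 00011000011
= 11010000011
Result 11010000011: MSB = 1 → 1667 − 2048 = -381.
Addends (after negating the subtrahend) have opposite signs, so signed overflow cannot occur.

-381; no overflow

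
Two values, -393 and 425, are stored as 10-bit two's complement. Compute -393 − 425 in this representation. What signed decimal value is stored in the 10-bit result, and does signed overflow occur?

206; overflow

-393 → 1001110111
425 → 0110101001
Subtract via negate-and-add: invert 0110101001 + 1 = 1001010111 (i.e. -425).
  1001110111
+ 1001010111
= 0011001110  (discard carry-out 1)
Result 0011001110: MSB = 0 → value 206.
Both addends (after negating the subtrahend) are negative but the stored result is non-negative: signed overflow. The true value -393 − 425 = -818 lies outside [-512, 511].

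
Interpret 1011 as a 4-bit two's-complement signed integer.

-5

MSB is 1, so the value is negative.
Unsigned reading: 11. Subtract 2^4 = 16: 11 − 16 = -5.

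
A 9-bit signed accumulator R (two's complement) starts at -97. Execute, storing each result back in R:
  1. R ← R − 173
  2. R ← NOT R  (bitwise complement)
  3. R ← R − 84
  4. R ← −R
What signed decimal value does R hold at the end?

-185

Start: R = -97 = 110011111.
R = -97 − 173 = -270; wraps to 242 = 011110010
R = NOT 011110010 = 100001101 = -243
R = -243 − 84 = -327; wraps to 185 = 010111001
R = −(185) = -185 = 101000111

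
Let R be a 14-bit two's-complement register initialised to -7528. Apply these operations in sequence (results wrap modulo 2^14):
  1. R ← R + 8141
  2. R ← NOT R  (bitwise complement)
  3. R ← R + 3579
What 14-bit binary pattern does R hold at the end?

00101110010101

Start: R = -7528 = 10001010011000.
R = -7528 + 8141 = 613 = 00001001100101
R = NOT 00001001100101 = 11110110011010 = -614
R = -614 + 3579 = 2965 = 00101110010101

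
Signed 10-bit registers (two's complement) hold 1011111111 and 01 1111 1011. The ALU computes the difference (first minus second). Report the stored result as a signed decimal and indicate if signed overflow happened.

1011111111 = -257 (signed)
01 1111 1011 → 0111111011 = 507 (signed)
Subtract via negate-and-add: invert 0111111011 + 1 = 1000000101 (i.e. -507).
  1011111111
+ 1000000101
= 0100000100  (discard carry-out 1)
Result 0100000100: MSB = 0 → value 260.
Both addends (after negating the subtrahend) are negative but the stored result is non-negative: signed overflow. The true value -257 − 507 = -764 lies outside [-512, 511].

260; overflow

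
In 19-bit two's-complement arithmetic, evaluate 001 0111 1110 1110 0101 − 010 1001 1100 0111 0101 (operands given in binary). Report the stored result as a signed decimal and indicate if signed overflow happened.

-73104; no overflow

001 0111 1110 1110 0101 → 0010111111011100101 = 98021 (signed)
010 1001 1100 0111 0101 → 0101001110001110101 = 171125 (signed)
Subtract via negate-and-add: invert 0101001110001110101 + 1 = 1010110001110001011 (i.e. -171125).
  0010111111011100101
+ 1010110001110001011
= 1101110001001110000
Result 1101110001001110000: MSB = 1 → 451184 − 524288 = -73104.
Addends (after negating the subtrahend) have opposite signs, so signed overflow cannot occur.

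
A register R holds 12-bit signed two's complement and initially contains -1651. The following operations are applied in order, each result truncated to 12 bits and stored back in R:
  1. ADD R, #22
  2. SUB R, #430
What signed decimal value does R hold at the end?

Start: R = -1651 = 100110001101.
R = -1651 + 22 = -1629 = 100110100011
R = -1629 − 430 = -2059; wraps to 2037 = 011111110101

2037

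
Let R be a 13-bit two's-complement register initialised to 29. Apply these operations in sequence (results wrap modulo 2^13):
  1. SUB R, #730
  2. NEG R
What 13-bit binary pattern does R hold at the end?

0001010111101

Start: R = 29 = 0000000011101.
R = 29 − 730 = -701 = 1110101000011
R = −(-701) = 701 = 0001010111101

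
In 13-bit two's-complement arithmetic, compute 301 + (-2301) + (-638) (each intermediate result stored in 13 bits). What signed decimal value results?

-2638

301 + (-2301) = -2000 (1100000110000)
-2000 + (-638) = -2638 (1010110110010)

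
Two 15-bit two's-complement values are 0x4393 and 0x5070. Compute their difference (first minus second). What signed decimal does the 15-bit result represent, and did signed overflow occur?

-3293; no overflow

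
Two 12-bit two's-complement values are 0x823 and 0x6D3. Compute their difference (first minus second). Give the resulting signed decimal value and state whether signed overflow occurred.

0x823 = 100000100011 = -2013 (signed)
0x6D3 = 011011010011 = 1747 (signed)
Subtract via negate-and-add: invert 011011010011 + 1 = 100100101101 (i.e. -1747).
  100000100011
+ 100100101101
= 000101010000  (discard carry-out 1)
Result 000101010000: MSB = 0 → value 336.
Both addends (after negating the subtrahend) are negative but the stored result is non-negative: signed overflow. The true value -2013 − 1747 = -3760 lies outside [-2048, 2047].

336; overflow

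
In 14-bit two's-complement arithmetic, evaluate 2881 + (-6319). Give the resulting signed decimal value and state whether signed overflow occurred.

2881 → 00101101000001
-6319 → 10011101010001
  00101101000001
+ 10011101010001
= 11001010010010
Result 11001010010010: MSB = 1 → 12946 − 16384 = -3438.
Addends have opposite signs, so signed overflow cannot occur.

-3438; no overflow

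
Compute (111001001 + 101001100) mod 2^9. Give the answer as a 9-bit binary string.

  111001001
+ 101001100
= 100010101  (discard carry-out 1)

100010101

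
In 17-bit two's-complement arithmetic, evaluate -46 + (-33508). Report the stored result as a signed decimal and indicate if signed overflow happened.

-33554; no overflow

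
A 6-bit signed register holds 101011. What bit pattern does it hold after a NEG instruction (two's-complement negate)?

010101

Invert: 010100. Add 1: 010101.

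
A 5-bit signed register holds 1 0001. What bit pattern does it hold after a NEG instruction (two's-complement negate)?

01111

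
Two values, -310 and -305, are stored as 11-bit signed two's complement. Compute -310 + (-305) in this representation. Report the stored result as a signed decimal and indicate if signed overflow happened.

-615; no overflow

-310 → 11011001010
-305 → 11011001111
  11011001010
+ 11011001111
= 10110011001  (discard carry-out 1)
Result 10110011001: MSB = 1 → 1433 − 2048 = -615.
Both addends are negative and so is the stored result: no signed overflow.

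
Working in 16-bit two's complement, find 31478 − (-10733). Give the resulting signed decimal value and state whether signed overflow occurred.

31478 → 0111101011110110
-10733 → 1101011000010011
Subtract via negate-and-add: invert 1101011000010011 + 1 = 0010100111101101 (i.e. 10733).
  0111101011110110
+ 0010100111101101
= 1010010011100011
Result 1010010011100011: MSB = 1 → 42211 − 65536 = -23325.
Both addends (after negating the subtrahend) are non-negative but the stored result is negative: signed overflow. The true value 31478 − (-10733) = 42211 lies outside [-32768, 32767].

-23325; overflow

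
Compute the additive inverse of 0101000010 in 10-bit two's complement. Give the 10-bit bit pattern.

Invert: 1010111101. Add 1: 1010111110.
Check: 0101000010 = 322, 1010111110 = -322.

1010111110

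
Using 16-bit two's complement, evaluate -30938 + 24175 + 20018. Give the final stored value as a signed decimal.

-30938 + 24175 = -6763 (1110010110010101)
-6763 + 20018 = 13255 (0011001111000111)

13255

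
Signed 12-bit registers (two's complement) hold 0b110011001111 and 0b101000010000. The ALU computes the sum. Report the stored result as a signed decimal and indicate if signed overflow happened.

0b110011001111 → 110011001111 = -817 (signed)
0b101000010000 → 101000010000 = -1520 (signed)
  110011001111
+ 101000010000
= 011011011111  (discard carry-out 1)
Result 011011011111: MSB = 0 → value 1759.
Both addends are negative but the stored result is non-negative: signed overflow. The true value -817 + (-1520) = -2337 lies outside [-2048, 2047].

1759; overflow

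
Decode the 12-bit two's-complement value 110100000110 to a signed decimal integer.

-762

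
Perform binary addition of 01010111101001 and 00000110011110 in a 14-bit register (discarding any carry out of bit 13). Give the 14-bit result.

  01010111101001
+ 00000110011110
= 01011110000111

01011110000111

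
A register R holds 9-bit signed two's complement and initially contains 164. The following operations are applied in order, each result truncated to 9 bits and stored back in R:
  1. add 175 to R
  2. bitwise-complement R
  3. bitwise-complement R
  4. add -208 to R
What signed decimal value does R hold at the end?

Start: R = 164 = 010100100.
R = 164 + 175 = 339; wraps to -173 = 101010011
R = NOT 101010011 = 010101100 = 172
R = NOT 010101100 = 101010011 = -173
R = -173 + (-208) = -381; wraps to 131 = 010000011

131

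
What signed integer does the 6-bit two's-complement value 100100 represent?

MSB is 1, so the value is negative.
Unsigned reading: 36. Subtract 2^6 = 64: 36 − 64 = -28.

-28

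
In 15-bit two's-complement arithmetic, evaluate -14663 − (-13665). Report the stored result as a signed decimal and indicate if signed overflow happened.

-998; no overflow

-14663 → 100011010111001
-13665 → 100101010011111
Subtract via negate-and-add: invert 100101010011111 + 1 = 011010101100001 (i.e. 13665).
  100011010111001
+ 011010101100001
= 111110000011010
Result 111110000011010: MSB = 1 → 31770 − 32768 = -998.
Addends (after negating the subtrahend) have opposite signs, so signed overflow cannot occur.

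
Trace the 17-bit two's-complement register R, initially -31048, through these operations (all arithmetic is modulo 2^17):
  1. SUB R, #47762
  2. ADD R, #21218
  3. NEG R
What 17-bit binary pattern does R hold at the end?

01110000011111000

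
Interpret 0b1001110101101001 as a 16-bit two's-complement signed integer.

-25239

MSB is 1, so the value is negative.
Unsigned reading: 40297. Subtract 2^16 = 65536: 40297 − 65536 = -25239.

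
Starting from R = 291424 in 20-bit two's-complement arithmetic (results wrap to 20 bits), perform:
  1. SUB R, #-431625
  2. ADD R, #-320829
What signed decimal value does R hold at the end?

Start: R = 291424 = 01000111001001100000.
R = 291424 − (-431625) = 723049; wraps to -325527 = 10110000100001101001
R = -325527 + (-320829) = -646356; wraps to 402220 = 01100010001100101100

402220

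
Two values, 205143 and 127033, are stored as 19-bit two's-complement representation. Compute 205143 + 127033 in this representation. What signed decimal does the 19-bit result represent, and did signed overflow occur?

-192112; overflow

205143 → 0110010000101010111
127033 → 0011111000000111001
  0110010000101010111
+ 0011111000000111001
= 1010001000110010000
Result 1010001000110010000: MSB = 1 → 332176 − 524288 = -192112.
Both addends are non-negative but the stored result is negative: signed overflow. The true value 205143 + 127033 = 332176 lies outside [-262144, 262143].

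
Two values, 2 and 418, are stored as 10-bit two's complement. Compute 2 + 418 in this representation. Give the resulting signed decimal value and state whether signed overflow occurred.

2 → 0000000010
418 → 0110100010
  0000000010
+ 0110100010
= 0110100100
Result 0110100100: MSB = 0 → value 420.
Both addends are non-negative and so is the stored result: no signed overflow.

420; no overflow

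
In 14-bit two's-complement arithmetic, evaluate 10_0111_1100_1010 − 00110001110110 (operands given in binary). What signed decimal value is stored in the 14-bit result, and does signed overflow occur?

6996; overflow

10_0111_1100_1010 → 10011111001010 = -6198 (signed)
00110001110110 = 3190 (signed)
Subtract via negate-and-add: invert 00110001110110 + 1 = 11001110001010 (i.e. -3190).
  10011111001010
+ 11001110001010
= 01101101010100  (discard carry-out 1)
Result 01101101010100: MSB = 0 → value 6996.
Both addends (after negating the subtrahend) are negative but the stored result is non-negative: signed overflow. The true value -6198 − 3190 = -9388 lies outside [-8192, 8191].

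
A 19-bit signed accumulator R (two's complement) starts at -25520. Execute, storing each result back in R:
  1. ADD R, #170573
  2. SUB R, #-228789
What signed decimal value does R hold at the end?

-150446

Start: R = -25520 = 1111001110001010000.
R = -25520 + 170573 = 145053 = 0100011011010011101
R = 145053 − (-228789) = 373842; wraps to -150446 = 1011011010001010010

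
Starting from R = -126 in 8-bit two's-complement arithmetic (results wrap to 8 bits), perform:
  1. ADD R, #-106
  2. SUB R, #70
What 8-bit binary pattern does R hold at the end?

11010010

Start: R = -126 = 10000010.
R = -126 + (-106) = -232; wraps to 24 = 00011000
R = 24 − 70 = -46 = 11010010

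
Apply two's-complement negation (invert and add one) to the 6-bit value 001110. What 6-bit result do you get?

110010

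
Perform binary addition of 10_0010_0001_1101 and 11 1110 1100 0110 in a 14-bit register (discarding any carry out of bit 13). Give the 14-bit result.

  10001000011101
+ 11111011000110
= 10000011100011  (discard carry-out 1)

10000011100011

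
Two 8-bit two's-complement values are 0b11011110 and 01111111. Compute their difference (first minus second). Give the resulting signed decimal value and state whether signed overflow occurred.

95; overflow

0b11011110 → 11011110 = -34 (signed)
01111111 = 127 (signed)
Subtract via negate-and-add: invert 01111111 + 1 = 10000001 (i.e. -127).
  11011110
+ 10000001
= 01011111  (discard carry-out 1)
Result 01011111: MSB = 0 → value 95.
Both addends (after negating the subtrahend) are negative but the stored result is non-negative: signed overflow. The true value -34 − 127 = -161 lies outside [-128, 127].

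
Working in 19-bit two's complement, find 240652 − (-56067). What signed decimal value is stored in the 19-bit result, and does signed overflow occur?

-227569; overflow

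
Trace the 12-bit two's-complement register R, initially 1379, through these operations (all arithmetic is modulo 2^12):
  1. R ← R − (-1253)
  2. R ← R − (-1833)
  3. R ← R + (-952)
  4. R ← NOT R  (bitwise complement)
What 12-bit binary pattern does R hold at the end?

001001000110

Start: R = 1379 = 010101100011.
R = 1379 − (-1253) = 2632; wraps to -1464 = 101001001000
R = -1464 − (-1833) = 369 = 000101110001
R = 369 + (-952) = -583 = 110110111001
R = NOT 110110111001 = 001001000110 = 582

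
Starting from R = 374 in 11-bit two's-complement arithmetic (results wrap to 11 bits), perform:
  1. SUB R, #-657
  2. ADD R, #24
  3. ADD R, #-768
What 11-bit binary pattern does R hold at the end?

00100011111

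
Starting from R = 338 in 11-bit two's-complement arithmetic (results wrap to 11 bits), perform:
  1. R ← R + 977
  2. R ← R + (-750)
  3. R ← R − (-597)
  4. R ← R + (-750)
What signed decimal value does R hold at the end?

Start: R = 338 = 00101010010.
R = 338 + 977 = 1315; wraps to -733 = 10100100011
R = -733 + (-750) = -1483; wraps to 565 = 01000110101
R = 565 − (-597) = 1162; wraps to -886 = 10010001010
R = -886 + (-750) = -1636; wraps to 412 = 00110011100

412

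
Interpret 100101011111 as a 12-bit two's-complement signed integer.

-1697

MSB is 1, so the value is negative.
Invert: 011010100000. Add 1: 011010100001 = 1697. So the value is −1697.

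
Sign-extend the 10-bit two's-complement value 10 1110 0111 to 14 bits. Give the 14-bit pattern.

11111011100111

MSB of 1011100111 is 1; replicate it into the new high bits.
1111|1011100111 → 11111011100111 (still -281).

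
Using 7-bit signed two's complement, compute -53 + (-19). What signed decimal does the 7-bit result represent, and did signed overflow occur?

56; overflow

-53 → 1001011
-19 → 1101101
  1001011
+ 1101101
= 0111000  (discard carry-out 1)
Result 0111000: MSB = 0 → value 56.
Both addends are negative but the stored result is non-negative: signed overflow. The true value -53 + (-19) = -72 lies outside [-64, 63].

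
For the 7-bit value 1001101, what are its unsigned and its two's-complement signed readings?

Unsigned: 1001101 = 77.
Signed: MSB=1 → 77 − 128 = -51.

unsigned = 77, signed = -51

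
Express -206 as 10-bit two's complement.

1100110010

|-206| = 206 = 0011001110 in 10 bits.
Invert the bits: 1100110001. Add 1: 1100110010.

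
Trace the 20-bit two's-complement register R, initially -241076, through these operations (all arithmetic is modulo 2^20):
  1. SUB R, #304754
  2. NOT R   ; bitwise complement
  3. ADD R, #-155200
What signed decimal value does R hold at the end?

390629

Start: R = -241076 = 11000101001001001100.
R = -241076 − 304754 = -545830; wraps to 502746 = 01111010101111011010
R = NOT 01111010101111011010 = 10000101010000100101 = -502747
R = -502747 + (-155200) = -657947; wraps to 390629 = 01011111010111100101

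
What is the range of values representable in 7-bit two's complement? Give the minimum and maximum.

min = -64, max = 63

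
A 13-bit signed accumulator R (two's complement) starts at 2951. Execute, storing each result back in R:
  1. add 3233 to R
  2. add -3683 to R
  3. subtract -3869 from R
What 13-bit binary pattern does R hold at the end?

1100011100010

Start: R = 2951 = 0101110000111.
R = 2951 + 3233 = 6184; wraps to -2008 = 1100000101000
R = -2008 + (-3683) = -5691; wraps to 2501 = 0100111000101
R = 2501 − (-3869) = 6370; wraps to -1822 = 1100011100010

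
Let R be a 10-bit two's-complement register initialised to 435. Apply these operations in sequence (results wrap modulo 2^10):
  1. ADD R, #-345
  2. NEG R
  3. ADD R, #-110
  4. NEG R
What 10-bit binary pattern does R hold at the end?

0011001000

Start: R = 435 = 0110110011.
R = 435 + (-345) = 90 = 0001011010
R = −(90) = -90 = 1110100110
R = -90 + (-110) = -200 = 1100111000
R = −(-200) = 200 = 0011001000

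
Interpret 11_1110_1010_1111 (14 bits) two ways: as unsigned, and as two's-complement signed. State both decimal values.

unsigned = 16047, signed = -337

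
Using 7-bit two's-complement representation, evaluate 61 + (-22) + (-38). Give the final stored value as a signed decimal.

1

61 + (-22) = 39 (0100111)
39 + (-38) = 1 (0000001)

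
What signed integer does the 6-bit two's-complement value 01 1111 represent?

MSB is 0, so the value is non-negative: 011111 = 31.

31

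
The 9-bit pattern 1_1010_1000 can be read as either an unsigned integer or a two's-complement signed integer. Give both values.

unsigned = 424, signed = -88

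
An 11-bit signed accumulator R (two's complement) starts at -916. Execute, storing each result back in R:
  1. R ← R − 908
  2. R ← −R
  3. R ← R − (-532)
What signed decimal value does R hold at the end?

308

Start: R = -916 = 10001101100.
R = -916 − 908 = -1824; wraps to 224 = 00011100000
R = −(224) = -224 = 11100100000
R = -224 − (-532) = 308 = 00100110100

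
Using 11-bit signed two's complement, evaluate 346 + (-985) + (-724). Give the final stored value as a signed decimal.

685

346 + (-985) = -639 (10110000001)
-639 + (-724) = -1363 → wraps to 685 (01010101101)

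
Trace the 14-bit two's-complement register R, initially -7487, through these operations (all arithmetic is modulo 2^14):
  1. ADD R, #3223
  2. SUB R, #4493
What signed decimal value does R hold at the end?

7627

Start: R = -7487 = 10001011000001.
R = -7487 + 3223 = -4264 = 10111101011000
R = -4264 − 4493 = -8757; wraps to 7627 = 01110111001011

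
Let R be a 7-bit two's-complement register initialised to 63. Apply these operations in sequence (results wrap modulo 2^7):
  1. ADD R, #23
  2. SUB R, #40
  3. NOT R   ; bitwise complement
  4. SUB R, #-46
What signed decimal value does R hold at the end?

-1

Start: R = 63 = 0111111.
R = 63 + 23 = 86; wraps to -42 = 1010110
R = -42 − 40 = -82; wraps to 46 = 0101110
R = NOT 0101110 = 1010001 = -47
R = -47 − (-46) = -1 = 1111111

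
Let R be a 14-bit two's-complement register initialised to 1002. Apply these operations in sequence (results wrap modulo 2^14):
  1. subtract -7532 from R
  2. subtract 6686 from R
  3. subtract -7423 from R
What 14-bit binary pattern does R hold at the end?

Start: R = 1002 = 00001111101010.
R = 1002 − (-7532) = 8534; wraps to -7850 = 10000101010110
R = -7850 − 6686 = -14536; wraps to 1848 = 00011100111000
R = 1848 − (-7423) = 9271; wraps to -7113 = 10010000110111

10010000110111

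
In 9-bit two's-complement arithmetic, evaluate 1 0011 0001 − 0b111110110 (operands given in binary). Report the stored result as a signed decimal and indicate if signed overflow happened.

-197; no overflow

1 0011 0001 → 100110001 = -207 (signed)
0b111110110 → 111110110 = -10 (signed)
Subtract via negate-and-add: invert 111110110 + 1 = 000001010 (i.e. 10).
  100110001
+ 000001010
= 100111011
Result 100111011: MSB = 1 → 315 − 512 = -197.
Addends (after negating the subtrahend) have opposite signs, so signed overflow cannot occur.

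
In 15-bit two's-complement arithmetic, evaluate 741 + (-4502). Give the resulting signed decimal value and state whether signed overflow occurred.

741 → 000001011100101
-4502 → 110111001101010
  000001011100101
+ 110111001101010
= 111000101001111
Result 111000101001111: MSB = 1 → 29007 − 32768 = -3761.
Addends have opposite signs, so signed overflow cannot occur.

-3761; no overflow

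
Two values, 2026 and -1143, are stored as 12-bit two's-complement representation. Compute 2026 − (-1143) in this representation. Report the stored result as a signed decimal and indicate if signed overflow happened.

-927; overflow

2026 → 011111101010
-1143 → 101110001001
Subtract via negate-and-add: invert 101110001001 + 1 = 010001110111 (i.e. 1143).
  011111101010
+ 010001110111
= 110001100001
Result 110001100001: MSB = 1 → 3169 − 4096 = -927.
Both addends (after negating the subtrahend) are non-negative but the stored result is negative: signed overflow. The true value 2026 − (-1143) = 3169 lies outside [-2048, 2047].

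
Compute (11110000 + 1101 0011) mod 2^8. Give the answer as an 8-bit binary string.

11000011

  11110000
+ 11010011
= 11000011  (discard carry-out 1)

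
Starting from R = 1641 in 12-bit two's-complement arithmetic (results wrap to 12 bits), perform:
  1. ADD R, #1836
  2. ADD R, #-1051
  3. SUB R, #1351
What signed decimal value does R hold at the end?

Start: R = 1641 = 011001101001.
R = 1641 + 1836 = 3477; wraps to -619 = 110110010101
R = -619 + (-1051) = -1670 = 100101111010
R = -1670 − 1351 = -3021; wraps to 1075 = 010000110011

1075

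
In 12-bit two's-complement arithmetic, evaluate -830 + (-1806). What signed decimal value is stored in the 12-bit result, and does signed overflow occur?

1460; overflow

-830 → 110011000010
-1806 → 100011110010
  110011000010
+ 100011110010
= 010110110100  (discard carry-out 1)
Result 010110110100: MSB = 0 → value 1460.
Both addends are negative but the stored result is non-negative: signed overflow. The true value -830 + (-1806) = -2636 lies outside [-2048, 2047].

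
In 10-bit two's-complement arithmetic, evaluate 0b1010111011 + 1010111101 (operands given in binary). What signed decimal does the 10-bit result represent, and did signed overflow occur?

376; overflow

0b1010111011 → 1010111011 = -325 (signed)
1010111101 = -323 (signed)
  1010111011
+ 1010111101
= 0101111000  (discard carry-out 1)
Result 0101111000: MSB = 0 → value 376.
Both addends are negative but the stored result is non-negative: signed overflow. The true value -325 + (-323) = -648 lies outside [-512, 511].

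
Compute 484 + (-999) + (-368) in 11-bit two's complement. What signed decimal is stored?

-883

484 + (-999) = -515 (10111111101)
-515 + (-368) = -883 (10010001101)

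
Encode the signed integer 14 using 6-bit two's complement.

001110

14 is non-negative, so write it directly in 6 bits: 001110.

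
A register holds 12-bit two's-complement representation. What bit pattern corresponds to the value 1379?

1379 is non-negative, so write it directly in 12 bits: 010101100011.

010101100011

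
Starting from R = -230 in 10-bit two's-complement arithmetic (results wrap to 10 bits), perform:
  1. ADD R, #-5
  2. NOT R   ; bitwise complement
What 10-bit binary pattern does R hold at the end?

0011101010

Start: R = -230 = 1100011010.
R = -230 + (-5) = -235 = 1100010101
R = NOT 1100010101 = 0011101010 = 234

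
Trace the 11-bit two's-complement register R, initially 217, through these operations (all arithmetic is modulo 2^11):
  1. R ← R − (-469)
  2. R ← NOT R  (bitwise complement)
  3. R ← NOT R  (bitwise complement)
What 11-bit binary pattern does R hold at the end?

01010101110

Start: R = 217 = 00011011001.
R = 217 − (-469) = 686 = 01010101110
R = NOT 01010101110 = 10101010001 = -687
R = NOT 10101010001 = 01010101110 = 686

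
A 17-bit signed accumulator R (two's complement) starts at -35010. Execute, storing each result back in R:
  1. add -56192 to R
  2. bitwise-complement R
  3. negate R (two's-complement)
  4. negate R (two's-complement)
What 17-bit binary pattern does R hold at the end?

Start: R = -35010 = 10111011100111110.
R = -35010 + (-56192) = -91202; wraps to 39870 = 01001101110111110
R = NOT 01001101110111110 = 10110010001000001 = -39871
R = −(-39871) = 39871 = 01001101110111111
R = −(39871) = -39871 = 10110010001000001

10110010001000001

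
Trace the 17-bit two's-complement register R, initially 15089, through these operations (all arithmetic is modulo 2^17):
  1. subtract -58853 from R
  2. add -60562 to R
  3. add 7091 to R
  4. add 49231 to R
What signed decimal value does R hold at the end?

-61370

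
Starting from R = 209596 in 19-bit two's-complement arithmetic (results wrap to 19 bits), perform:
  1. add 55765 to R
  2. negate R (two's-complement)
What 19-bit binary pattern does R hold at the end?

Start: R = 209596 = 0110011001010111100.
R = 209596 + 55765 = 265361; wraps to -258927 = 1000000110010010001
R = −(-258927) = 258927 = 0111111001101101111

0111111001101101111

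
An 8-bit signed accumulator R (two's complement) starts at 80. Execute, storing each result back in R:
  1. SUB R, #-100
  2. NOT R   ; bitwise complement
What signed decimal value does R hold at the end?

Start: R = 80 = 01010000.
R = 80 − (-100) = 180; wraps to -76 = 10110100
R = NOT 10110100 = 01001011 = 75

75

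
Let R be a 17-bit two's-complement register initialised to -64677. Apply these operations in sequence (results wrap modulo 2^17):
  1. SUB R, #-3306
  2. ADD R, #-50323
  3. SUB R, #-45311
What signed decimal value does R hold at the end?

64689

Start: R = -64677 = 10000001101011011.
R = -64677 − (-3306) = -61371 = 10001000001000101
R = -61371 + (-50323) = -111694; wraps to 19378 = 00100101110110010
R = 19378 − (-45311) = 64689 = 01111110010110001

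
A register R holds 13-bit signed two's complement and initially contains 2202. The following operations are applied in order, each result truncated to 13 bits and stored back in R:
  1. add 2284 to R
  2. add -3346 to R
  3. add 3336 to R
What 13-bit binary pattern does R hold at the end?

1000101111100

Start: R = 2202 = 0100010011010.
R = 2202 + 2284 = 4486; wraps to -3706 = 1000110000110
R = -3706 + (-3346) = -7052; wraps to 1140 = 0010001110100
R = 1140 + 3336 = 4476; wraps to -3716 = 1000101111100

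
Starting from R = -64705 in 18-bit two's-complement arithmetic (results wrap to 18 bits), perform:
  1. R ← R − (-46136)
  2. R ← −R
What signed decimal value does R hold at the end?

Start: R = -64705 = 110000001100111111.
R = -64705 − (-46136) = -18569 = 111011011101110111
R = −(-18569) = 18569 = 000100100010001001

18569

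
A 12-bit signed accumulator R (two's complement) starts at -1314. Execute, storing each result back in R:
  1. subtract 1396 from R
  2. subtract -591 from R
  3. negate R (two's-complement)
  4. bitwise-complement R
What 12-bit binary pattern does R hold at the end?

011110111000

Start: R = -1314 = 101011011110.
R = -1314 − 1396 = -2710; wraps to 1386 = 010101101010
R = 1386 − (-591) = 1977 = 011110111001
R = −(1977) = -1977 = 100001000111
R = NOT 100001000111 = 011110111000 = 1976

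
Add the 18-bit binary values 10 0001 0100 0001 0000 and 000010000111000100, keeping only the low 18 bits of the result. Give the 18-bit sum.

  100001010000010000
+ 000010000111000100
= 100011010111010100

100011010111010100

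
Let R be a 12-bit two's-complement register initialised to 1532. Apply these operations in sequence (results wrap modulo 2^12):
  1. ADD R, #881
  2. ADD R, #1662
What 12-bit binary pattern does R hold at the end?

111111101011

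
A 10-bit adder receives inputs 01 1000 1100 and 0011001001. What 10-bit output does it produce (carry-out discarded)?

  0110001100
+ 0011001001
= 1001010101

1001010101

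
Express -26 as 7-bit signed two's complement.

1100110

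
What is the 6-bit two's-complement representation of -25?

|-25| = 25 = 011001 in 6 bits.
Invert the bits: 100110. Add 1: 100111.

100111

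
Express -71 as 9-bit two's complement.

110111001

|-71| = 71 = 001000111 in 9 bits.
Invert the bits: 110111000. Add 1: 110111001.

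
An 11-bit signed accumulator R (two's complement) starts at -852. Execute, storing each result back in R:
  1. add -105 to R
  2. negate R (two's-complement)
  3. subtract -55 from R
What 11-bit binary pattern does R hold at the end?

Start: R = -852 = 10010101100.
R = -852 + (-105) = -957 = 10001000011
R = −(-957) = 957 = 01110111101
R = 957 − (-55) = 1012 = 01111110100

01111110100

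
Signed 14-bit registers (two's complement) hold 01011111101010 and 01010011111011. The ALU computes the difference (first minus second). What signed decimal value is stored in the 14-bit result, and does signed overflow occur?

751; no overflow

01011111101010 = 6122 (signed)
01010011111011 = 5371 (signed)
Subtract via negate-and-add: invert 01010011111011 + 1 = 10101100000101 (i.e. -5371).
  01011111101010
+ 10101100000101
= 00001011101111  (discard carry-out 1)
Result 00001011101111: MSB = 0 → value 751.
Addends (after negating the subtrahend) have opposite signs, so signed overflow cannot occur.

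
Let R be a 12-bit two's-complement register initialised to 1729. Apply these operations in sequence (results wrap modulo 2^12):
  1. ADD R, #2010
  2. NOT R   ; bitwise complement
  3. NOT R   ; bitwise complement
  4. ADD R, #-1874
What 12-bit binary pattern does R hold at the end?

011101001001

Start: R = 1729 = 011011000001.
R = 1729 + 2010 = 3739; wraps to -357 = 111010011011
R = NOT 111010011011 = 000101100100 = 356
R = NOT 000101100100 = 111010011011 = -357
R = -357 + (-1874) = -2231; wraps to 1865 = 011101001001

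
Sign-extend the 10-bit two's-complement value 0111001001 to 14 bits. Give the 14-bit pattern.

MSB of 0111001001 is 0; replicate it into the new high bits.
0000|0111001001 → 00000111001001 (still 457).

00000111001001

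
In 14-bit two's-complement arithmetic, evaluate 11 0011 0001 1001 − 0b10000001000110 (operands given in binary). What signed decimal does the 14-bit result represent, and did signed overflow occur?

4819; no overflow

11 0011 0001 1001 → 11001100011001 = -3303 (signed)
0b10000001000110 → 10000001000110 = -8122 (signed)
Subtract via negate-and-add: invert 10000001000110 + 1 = 01111110111010 (i.e. 8122).
  11001100011001
+ 01111110111010
= 01001011010011  (discard carry-out 1)
Result 01001011010011: MSB = 0 → value 4819.
Addends (after negating the subtrahend) have opposite signs, so signed overflow cannot occur.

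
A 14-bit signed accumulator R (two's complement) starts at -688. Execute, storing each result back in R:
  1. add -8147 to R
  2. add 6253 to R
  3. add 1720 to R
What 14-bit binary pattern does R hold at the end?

11110010100010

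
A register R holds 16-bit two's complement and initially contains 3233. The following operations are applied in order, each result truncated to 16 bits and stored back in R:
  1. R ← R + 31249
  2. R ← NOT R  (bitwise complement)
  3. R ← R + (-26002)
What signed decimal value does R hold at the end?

Start: R = 3233 = 0000110010100001.
R = 3233 + 31249 = 34482; wraps to -31054 = 1000011010110010
R = NOT 1000011010110010 = 0111100101001101 = 31053
R = 31053 + (-26002) = 5051 = 0001001110111011

5051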